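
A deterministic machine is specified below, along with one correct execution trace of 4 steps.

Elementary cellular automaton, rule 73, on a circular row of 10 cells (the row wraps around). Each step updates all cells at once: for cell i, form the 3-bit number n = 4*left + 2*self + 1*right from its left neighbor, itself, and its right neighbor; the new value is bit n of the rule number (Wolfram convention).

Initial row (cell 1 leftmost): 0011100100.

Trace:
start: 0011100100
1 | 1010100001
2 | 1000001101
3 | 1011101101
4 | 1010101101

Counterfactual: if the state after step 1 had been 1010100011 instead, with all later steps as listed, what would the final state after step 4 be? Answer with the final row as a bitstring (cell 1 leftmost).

1010101111

state after step 1 := 1010100011
2 | 1000001010
3 | 0011100000
4 | 1010101111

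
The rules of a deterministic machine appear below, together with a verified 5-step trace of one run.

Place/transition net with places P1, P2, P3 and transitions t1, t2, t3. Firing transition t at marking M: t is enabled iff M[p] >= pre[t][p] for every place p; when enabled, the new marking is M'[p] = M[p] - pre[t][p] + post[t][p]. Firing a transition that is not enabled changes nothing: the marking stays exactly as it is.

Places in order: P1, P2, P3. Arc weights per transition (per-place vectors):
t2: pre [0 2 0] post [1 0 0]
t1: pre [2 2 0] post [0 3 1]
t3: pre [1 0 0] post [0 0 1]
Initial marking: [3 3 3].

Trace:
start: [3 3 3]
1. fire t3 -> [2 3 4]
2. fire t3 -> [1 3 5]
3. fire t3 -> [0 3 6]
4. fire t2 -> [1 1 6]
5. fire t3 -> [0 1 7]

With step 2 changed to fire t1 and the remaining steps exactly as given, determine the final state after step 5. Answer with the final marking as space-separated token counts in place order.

(re-executing from step 2 with the substitution; state before step 2: [2 3 4])
2. fire t1 -> [0 4 5]
3. fire t3 -> [0 4 5]
4. fire t2 -> [1 2 5]
5. fire t3 -> [0 2 6]

0 2 6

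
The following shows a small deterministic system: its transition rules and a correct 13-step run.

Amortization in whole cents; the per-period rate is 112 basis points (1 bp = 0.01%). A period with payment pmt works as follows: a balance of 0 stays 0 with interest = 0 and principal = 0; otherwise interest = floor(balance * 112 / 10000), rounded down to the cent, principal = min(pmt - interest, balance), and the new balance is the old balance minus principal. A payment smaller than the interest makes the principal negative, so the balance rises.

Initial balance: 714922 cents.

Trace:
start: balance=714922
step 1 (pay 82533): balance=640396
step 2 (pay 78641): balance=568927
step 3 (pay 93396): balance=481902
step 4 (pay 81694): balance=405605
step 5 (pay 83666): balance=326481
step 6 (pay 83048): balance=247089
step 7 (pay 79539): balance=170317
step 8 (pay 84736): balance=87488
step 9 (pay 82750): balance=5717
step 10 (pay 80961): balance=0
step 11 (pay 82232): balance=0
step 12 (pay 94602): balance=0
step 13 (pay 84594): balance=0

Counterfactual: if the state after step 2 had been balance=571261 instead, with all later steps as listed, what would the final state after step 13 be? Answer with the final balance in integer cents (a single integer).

state after step 2 := balance=571261
step 3 (pay 93396): balance=484263
step 4 (pay 81694): balance=407992
step 5 (pay 83666): balance=328895
step 6 (pay 83048): balance=249530
step 7 (pay 79539): balance=172785
step 8 (pay 84736): balance=89984
step 9 (pay 82750): balance=8241
step 10 (pay 80961): balance=0
step 11 (pay 82232): balance=0
step 12 (pay 94602): balance=0
step 13 (pay 84594): balance=0

0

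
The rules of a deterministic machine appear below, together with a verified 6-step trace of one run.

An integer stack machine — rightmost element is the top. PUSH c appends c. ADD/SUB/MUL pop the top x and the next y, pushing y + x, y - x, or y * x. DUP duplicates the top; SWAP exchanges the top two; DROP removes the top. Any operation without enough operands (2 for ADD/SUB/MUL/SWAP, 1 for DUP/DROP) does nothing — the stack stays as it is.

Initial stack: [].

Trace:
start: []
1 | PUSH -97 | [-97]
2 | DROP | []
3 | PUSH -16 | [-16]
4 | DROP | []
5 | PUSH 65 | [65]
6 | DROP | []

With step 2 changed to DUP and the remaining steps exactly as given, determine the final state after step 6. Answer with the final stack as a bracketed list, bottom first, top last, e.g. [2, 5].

[-97, -97]

(re-executing from step 2 with the substitution; state before step 2: [-97])
2 | DUP | [-97, -97]
3 | PUSH -16 | [-97, -97, -16]
4 | DROP | [-97, -97]
5 | PUSH 65 | [-97, -97, 65]
6 | DROP | [-97, -97]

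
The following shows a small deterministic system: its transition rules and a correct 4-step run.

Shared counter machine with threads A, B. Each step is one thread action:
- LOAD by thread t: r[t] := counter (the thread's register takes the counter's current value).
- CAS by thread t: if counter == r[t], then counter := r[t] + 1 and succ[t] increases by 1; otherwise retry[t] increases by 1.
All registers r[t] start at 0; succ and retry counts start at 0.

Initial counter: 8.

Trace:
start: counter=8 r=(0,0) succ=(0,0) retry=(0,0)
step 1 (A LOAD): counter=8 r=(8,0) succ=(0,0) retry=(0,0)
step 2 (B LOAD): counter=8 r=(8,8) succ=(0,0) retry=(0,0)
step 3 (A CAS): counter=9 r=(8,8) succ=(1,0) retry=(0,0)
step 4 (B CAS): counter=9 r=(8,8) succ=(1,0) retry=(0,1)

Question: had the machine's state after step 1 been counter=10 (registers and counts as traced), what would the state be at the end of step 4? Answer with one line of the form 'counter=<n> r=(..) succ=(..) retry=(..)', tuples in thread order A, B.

counter=11 r=(8,10) succ=(0,1) retry=(1,0)

state after step 1 := counter=10 r=(8,0) succ=(0,0) retry=(0,0)
step 2 (B LOAD): counter=10 r=(8,10) succ=(0,0) retry=(0,0)
step 3 (A CAS): counter=10 r=(8,10) succ=(0,0) retry=(1,0)
step 4 (B CAS): counter=11 r=(8,10) succ=(0,1) retry=(1,0)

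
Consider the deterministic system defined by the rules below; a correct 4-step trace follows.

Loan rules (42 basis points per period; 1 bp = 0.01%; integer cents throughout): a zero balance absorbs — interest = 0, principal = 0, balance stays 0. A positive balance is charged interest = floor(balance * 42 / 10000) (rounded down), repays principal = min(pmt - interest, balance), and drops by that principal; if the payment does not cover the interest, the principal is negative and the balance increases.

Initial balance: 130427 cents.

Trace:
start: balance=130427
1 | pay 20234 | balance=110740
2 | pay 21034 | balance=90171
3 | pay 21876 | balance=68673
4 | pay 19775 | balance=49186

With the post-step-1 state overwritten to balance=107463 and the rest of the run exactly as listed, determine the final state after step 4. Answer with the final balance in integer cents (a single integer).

state after step 1 := balance=107463
2 | pay 21034 | balance=86880
3 | pay 21876 | balance=65368
4 | pay 19775 | balance=45867

45867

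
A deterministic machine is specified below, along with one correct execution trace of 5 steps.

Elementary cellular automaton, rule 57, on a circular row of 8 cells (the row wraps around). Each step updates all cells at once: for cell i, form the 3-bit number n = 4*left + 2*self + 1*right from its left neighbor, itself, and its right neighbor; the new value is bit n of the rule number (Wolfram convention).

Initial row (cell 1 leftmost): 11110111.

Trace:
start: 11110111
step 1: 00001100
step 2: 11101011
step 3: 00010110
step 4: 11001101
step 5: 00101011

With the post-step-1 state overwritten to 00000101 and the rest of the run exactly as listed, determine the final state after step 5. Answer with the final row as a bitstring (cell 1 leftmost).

state after step 1 := 00000101
step 2: 11110010
step 3: 10001001
step 4: 01100101
step 5: 11010010

11010010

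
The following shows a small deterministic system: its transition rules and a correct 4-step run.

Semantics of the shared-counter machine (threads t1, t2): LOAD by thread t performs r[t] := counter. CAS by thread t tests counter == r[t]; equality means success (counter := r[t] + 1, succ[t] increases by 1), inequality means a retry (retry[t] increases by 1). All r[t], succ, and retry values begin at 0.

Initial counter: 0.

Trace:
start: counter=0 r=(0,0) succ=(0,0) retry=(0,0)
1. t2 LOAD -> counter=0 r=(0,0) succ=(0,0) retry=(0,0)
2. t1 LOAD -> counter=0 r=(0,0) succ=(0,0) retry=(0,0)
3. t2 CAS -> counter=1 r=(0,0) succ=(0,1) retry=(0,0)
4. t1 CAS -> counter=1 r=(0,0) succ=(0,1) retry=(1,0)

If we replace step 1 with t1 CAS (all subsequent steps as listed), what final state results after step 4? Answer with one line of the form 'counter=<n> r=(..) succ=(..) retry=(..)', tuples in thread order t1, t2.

counter=2 r=(1,0) succ=(2,0) retry=(0,1)

(re-executing from step 1 with the substitution; state before step 1: counter=0 r=(0,0) succ=(0,0) retry=(0,0))
1. t1 CAS -> counter=1 r=(0,0) succ=(1,0) retry=(0,0)
2. t1 LOAD -> counter=1 r=(1,0) succ=(1,0) retry=(0,0)
3. t2 CAS -> counter=1 r=(1,0) succ=(1,0) retry=(0,1)
4. t1 CAS -> counter=2 r=(1,0) succ=(2,0) retry=(0,1)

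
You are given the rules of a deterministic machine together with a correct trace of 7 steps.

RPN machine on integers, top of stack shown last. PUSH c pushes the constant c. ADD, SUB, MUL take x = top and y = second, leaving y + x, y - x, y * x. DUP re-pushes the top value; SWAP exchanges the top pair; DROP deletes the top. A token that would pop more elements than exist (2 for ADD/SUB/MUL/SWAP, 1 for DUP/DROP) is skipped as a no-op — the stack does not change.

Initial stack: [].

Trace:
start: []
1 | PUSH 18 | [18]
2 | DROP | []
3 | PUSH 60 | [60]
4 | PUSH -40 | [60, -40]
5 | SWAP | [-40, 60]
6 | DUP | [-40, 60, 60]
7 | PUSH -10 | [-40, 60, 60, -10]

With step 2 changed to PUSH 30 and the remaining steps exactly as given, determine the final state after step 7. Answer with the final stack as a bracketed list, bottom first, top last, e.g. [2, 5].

[18, 30, -40, 60, 60, -10]

(re-executing from step 2 with the substitution; state before step 2: [18])
2 | PUSH 30 | [18, 30]
3 | PUSH 60 | [18, 30, 60]
4 | PUSH -40 | [18, 30, 60, -40]
5 | SWAP | [18, 30, -40, 60]
6 | DUP | [18, 30, -40, 60, 60]
7 | PUSH -10 | [18, 30, -40, 60, 60, -10]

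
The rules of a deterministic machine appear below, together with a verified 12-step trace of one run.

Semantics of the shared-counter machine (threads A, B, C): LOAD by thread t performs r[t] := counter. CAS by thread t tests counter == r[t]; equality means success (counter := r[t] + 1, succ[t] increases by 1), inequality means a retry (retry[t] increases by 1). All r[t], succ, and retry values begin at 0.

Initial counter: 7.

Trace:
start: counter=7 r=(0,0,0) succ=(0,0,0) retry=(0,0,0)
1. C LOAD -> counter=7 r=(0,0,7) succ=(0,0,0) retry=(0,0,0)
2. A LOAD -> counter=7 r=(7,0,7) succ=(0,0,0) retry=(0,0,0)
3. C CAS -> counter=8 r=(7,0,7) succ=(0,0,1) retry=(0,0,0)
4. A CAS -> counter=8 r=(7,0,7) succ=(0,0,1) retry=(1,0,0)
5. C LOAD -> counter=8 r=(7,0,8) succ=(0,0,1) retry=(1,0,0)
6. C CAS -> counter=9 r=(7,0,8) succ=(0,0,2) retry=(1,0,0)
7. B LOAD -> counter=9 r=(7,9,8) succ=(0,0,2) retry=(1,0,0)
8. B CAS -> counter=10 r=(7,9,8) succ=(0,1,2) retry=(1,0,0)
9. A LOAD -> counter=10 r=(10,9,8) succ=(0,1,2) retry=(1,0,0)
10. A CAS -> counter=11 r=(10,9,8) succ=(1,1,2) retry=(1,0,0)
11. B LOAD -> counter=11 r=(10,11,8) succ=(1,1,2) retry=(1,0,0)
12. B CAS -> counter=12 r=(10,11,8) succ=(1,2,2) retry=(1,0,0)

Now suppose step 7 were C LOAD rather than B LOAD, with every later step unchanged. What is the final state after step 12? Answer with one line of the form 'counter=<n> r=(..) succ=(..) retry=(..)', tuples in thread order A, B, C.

counter=11 r=(9,10,9) succ=(1,1,2) retry=(1,1,0)

(re-executing from step 7 with the substitution; state before step 7: counter=9 r=(7,0,8) succ=(0,0,2) retry=(1,0,0))
7. C LOAD -> counter=9 r=(7,0,9) succ=(0,0,2) retry=(1,0,0)
8. B CAS -> counter=9 r=(7,0,9) succ=(0,0,2) retry=(1,1,0)
9. A LOAD -> counter=9 r=(9,0,9) succ=(0,0,2) retry=(1,1,0)
10. A CAS -> counter=10 r=(9,0,9) succ=(1,0,2) retry=(1,1,0)
11. B LOAD -> counter=10 r=(9,10,9) succ=(1,0,2) retry=(1,1,0)
12. B CAS -> counter=11 r=(9,10,9) succ=(1,1,2) retry=(1,1,0)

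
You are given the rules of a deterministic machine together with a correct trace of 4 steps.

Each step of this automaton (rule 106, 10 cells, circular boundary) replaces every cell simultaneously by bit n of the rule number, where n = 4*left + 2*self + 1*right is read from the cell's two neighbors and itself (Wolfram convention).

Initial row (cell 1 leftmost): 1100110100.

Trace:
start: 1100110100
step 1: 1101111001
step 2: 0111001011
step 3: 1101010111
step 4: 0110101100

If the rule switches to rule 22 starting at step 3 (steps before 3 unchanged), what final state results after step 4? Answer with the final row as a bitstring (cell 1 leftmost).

0001000100

(re-executing steps 3..4 under rule 22; state before step 3: 0111001011)
step 3: 0000111000
step 4: 0001000100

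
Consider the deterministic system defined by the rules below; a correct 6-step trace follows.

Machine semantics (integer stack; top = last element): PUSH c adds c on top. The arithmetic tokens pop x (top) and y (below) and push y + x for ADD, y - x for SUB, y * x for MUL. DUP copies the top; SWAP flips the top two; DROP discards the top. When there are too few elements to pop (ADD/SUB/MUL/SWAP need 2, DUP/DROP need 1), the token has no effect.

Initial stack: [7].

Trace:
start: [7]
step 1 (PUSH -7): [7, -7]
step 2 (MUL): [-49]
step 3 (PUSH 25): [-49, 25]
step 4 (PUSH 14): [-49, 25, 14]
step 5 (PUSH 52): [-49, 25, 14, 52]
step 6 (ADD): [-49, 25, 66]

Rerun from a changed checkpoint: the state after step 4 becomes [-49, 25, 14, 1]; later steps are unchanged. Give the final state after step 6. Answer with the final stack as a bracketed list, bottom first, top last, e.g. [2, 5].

state after step 4 := [-49, 25, 14, 1]
step 5 (PUSH 52): [-49, 25, 14, 1, 52]
step 6 (ADD): [-49, 25, 14, 53]

[-49, 25, 14, 53]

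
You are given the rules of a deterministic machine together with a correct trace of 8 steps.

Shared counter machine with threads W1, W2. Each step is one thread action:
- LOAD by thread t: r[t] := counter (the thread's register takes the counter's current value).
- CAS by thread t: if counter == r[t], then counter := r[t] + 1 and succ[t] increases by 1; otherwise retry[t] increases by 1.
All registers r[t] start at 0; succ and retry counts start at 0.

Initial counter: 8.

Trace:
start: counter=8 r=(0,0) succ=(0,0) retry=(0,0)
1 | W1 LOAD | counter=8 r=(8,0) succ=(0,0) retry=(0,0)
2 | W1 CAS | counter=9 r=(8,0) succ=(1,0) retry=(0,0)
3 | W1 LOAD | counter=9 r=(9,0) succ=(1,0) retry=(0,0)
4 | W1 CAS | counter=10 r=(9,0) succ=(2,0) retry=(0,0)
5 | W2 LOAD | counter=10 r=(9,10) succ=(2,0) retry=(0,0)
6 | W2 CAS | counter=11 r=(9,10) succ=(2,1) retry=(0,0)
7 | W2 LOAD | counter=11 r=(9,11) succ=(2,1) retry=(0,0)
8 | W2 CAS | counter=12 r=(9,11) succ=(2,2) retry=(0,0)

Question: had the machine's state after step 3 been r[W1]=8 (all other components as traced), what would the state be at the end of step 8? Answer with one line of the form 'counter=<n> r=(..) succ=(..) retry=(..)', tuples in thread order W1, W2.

counter=11 r=(8,10) succ=(1,2) retry=(1,0)

state after step 3 := counter=9 r=(8,0) succ=(1,0) retry=(0,0)
4 | W1 CAS | counter=9 r=(8,0) succ=(1,0) retry=(1,0)
5 | W2 LOAD | counter=9 r=(8,9) succ=(1,0) retry=(1,0)
6 | W2 CAS | counter=10 r=(8,9) succ=(1,1) retry=(1,0)
7 | W2 LOAD | counter=10 r=(8,10) succ=(1,1) retry=(1,0)
8 | W2 CAS | counter=11 r=(8,10) succ=(1,2) retry=(1,0)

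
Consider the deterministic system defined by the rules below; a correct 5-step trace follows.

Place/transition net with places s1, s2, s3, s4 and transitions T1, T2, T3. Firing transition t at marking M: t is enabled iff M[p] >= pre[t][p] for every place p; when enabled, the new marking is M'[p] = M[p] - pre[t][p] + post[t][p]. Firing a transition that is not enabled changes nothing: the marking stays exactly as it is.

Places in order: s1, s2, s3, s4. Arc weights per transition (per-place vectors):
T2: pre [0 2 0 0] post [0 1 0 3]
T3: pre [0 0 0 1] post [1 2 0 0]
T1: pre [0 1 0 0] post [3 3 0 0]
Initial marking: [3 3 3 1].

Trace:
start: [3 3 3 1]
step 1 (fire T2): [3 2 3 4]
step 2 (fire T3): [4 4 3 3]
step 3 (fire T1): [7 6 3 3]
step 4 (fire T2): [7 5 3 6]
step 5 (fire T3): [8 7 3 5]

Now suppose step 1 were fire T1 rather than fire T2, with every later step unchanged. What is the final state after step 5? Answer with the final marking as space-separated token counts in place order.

11 10 3 2

(re-executing from step 1 with the substitution; state before step 1: [3 3 3 1])
step 1 (fire T1): [6 5 3 1]
step 2 (fire T3): [7 7 3 0]
step 3 (fire T1): [10 9 3 0]
step 4 (fire T2): [10 8 3 3]
step 5 (fire T3): [11 10 3 2]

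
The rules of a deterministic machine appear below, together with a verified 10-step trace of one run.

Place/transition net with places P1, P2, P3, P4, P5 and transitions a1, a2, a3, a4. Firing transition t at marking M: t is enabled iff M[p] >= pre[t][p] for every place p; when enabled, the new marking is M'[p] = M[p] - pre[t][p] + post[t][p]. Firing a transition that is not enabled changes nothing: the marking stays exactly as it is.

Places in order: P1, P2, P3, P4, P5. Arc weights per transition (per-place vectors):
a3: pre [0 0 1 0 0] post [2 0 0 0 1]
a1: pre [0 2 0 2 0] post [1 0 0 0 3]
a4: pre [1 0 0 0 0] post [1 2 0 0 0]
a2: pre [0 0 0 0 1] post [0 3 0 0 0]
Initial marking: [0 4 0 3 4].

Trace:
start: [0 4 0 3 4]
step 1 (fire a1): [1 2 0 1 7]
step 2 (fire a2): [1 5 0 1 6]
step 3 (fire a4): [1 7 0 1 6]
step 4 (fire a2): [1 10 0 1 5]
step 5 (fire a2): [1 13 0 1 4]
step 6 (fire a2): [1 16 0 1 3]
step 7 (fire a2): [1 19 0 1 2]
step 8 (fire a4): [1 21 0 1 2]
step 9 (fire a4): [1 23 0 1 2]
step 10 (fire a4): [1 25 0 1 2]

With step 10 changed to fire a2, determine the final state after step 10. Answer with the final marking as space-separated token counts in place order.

(re-executing from step 10 with the substitution; state before step 10: [1 23 0 1 2])
step 10 (fire a2): [1 26 0 1 1]

1 26 0 1 1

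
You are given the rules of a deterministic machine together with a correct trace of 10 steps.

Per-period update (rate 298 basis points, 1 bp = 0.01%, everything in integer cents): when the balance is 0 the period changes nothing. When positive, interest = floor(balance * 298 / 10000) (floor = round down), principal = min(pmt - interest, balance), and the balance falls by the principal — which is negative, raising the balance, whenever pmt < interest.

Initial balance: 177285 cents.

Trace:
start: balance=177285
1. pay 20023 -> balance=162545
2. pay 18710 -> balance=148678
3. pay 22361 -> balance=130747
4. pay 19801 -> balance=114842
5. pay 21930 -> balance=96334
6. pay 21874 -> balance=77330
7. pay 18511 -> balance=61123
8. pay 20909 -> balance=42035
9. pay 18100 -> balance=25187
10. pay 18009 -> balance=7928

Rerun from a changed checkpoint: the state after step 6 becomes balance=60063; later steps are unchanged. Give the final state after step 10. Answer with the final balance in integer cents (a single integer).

state after step 6 := balance=60063
7. pay 18511 -> balance=43341
8. pay 20909 -> balance=23723
9. pay 18100 -> balance=6329
10. pay 18009 -> balance=0

0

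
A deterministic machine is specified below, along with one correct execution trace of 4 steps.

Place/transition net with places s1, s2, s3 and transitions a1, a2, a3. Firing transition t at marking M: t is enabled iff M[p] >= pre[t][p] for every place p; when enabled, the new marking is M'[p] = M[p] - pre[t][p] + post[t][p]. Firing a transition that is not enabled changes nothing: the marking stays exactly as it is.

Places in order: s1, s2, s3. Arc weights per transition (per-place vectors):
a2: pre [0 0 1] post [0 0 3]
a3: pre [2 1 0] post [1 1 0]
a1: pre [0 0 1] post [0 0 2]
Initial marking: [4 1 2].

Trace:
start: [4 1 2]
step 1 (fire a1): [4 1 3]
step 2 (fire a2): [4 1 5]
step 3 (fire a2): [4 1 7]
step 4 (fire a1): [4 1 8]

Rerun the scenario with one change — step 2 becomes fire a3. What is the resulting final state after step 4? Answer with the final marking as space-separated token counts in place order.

(re-executing from step 2 with the substitution; state before step 2: [4 1 3])
step 2 (fire a3): [3 1 3]
step 3 (fire a2): [3 1 5]
step 4 (fire a1): [3 1 6]

3 1 6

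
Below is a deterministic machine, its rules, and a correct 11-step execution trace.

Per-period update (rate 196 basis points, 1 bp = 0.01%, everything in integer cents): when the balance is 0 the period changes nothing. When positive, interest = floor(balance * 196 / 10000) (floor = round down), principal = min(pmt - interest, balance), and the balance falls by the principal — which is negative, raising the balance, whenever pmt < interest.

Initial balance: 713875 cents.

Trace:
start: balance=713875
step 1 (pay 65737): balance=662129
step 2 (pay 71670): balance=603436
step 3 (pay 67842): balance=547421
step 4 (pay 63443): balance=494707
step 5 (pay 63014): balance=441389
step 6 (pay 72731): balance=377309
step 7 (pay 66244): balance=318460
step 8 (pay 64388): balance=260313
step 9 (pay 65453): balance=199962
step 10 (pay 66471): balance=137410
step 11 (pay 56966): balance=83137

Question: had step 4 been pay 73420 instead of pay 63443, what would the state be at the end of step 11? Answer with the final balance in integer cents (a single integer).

(re-executing from step 4 with the substitution; state before step 4: balance=547421)
step 4 (pay 73420): balance=484730
step 5 (pay 63014): balance=431216
step 6 (pay 72731): balance=366936
step 7 (pay 66244): balance=307883
step 8 (pay 64388): balance=249529
step 9 (pay 65453): balance=188966
step 10 (pay 66471): balance=126198
step 11 (pay 56966): balance=71705

71705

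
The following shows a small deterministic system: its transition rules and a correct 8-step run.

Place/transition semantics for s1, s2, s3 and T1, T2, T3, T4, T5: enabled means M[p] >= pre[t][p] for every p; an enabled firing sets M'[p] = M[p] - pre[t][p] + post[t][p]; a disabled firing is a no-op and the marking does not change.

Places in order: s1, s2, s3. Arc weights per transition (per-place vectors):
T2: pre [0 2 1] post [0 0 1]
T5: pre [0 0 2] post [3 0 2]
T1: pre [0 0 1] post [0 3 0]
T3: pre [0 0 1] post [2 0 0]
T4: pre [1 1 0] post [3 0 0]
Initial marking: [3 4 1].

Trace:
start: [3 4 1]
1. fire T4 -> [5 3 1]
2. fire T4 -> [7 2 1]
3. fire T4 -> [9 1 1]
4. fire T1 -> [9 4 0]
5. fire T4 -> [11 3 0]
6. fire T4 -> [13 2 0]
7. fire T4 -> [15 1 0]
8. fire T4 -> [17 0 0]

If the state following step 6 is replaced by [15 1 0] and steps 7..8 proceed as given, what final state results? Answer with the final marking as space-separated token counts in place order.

17 0 0

state after step 6 := [15 1 0]
7. fire T4 -> [17 0 0]
8. fire T4 -> [17 0 0]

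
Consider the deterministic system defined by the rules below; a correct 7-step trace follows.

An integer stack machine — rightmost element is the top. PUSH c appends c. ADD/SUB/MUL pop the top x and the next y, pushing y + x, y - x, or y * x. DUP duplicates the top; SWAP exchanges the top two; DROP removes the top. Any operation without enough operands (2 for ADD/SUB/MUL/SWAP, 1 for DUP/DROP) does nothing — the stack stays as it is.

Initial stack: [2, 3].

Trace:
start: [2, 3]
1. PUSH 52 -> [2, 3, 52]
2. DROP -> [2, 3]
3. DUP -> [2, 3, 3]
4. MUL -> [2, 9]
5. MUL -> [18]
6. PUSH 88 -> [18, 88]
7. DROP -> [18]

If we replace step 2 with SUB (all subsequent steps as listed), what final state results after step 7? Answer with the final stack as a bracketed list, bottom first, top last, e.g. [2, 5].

(re-executing from step 2 with the substitution; state before step 2: [2, 3, 52])
2. SUB -> [2, -49]
3. DUP -> [2, -49, -49]
4. MUL -> [2, 2401]
5. MUL -> [4802]
6. PUSH 88 -> [4802, 88]
7. DROP -> [4802]

[4802]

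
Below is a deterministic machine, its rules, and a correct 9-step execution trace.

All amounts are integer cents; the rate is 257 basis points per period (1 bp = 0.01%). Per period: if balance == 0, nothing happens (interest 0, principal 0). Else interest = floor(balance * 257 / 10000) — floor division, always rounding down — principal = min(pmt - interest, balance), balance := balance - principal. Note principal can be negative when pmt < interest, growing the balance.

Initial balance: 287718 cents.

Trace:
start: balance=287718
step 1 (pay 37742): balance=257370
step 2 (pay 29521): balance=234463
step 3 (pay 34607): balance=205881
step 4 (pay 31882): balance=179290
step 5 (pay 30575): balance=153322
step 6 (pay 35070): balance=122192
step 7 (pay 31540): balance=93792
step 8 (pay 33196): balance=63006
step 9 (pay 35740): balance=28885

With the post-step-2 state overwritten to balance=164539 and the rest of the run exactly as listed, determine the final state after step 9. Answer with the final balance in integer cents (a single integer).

0

state after step 2 := balance=164539
step 3 (pay 34607): balance=134160
step 4 (pay 31882): balance=105725
step 5 (pay 30575): balance=77867
step 6 (pay 35070): balance=44798
step 7 (pay 31540): balance=14409
step 8 (pay 33196): balance=0
step 9 (pay 35740): balance=0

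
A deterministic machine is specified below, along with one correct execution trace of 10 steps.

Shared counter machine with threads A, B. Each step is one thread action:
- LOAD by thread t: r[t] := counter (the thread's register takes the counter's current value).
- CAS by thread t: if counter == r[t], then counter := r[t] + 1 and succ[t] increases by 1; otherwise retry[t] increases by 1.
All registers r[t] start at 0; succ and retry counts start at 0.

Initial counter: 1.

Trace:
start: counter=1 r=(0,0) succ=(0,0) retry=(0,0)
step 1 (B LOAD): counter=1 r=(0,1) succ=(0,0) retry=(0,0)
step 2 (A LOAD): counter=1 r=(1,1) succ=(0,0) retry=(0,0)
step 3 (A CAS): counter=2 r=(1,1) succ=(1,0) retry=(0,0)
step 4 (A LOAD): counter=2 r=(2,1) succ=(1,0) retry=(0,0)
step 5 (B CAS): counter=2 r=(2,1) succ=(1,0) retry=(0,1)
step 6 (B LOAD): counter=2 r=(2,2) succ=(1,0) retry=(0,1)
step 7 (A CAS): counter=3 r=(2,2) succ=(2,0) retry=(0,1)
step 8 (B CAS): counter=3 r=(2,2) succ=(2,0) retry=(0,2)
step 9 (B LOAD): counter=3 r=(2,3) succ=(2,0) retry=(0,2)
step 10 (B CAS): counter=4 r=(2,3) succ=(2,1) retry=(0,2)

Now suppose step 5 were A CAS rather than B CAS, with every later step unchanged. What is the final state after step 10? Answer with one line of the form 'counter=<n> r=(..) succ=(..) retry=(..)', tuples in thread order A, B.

counter=5 r=(2,4) succ=(2,2) retry=(1,0)

(re-executing from step 5 with the substitution; state before step 5: counter=2 r=(2,1) succ=(1,0) retry=(0,0))
step 5 (A CAS): counter=3 r=(2,1) succ=(2,0) retry=(0,0)
step 6 (B LOAD): counter=3 r=(2,3) succ=(2,0) retry=(0,0)
step 7 (A CAS): counter=3 r=(2,3) succ=(2,0) retry=(1,0)
step 8 (B CAS): counter=4 r=(2,3) succ=(2,1) retry=(1,0)
step 9 (B LOAD): counter=4 r=(2,4) succ=(2,1) retry=(1,0)
step 10 (B CAS): counter=5 r=(2,4) succ=(2,2) retry=(1,0)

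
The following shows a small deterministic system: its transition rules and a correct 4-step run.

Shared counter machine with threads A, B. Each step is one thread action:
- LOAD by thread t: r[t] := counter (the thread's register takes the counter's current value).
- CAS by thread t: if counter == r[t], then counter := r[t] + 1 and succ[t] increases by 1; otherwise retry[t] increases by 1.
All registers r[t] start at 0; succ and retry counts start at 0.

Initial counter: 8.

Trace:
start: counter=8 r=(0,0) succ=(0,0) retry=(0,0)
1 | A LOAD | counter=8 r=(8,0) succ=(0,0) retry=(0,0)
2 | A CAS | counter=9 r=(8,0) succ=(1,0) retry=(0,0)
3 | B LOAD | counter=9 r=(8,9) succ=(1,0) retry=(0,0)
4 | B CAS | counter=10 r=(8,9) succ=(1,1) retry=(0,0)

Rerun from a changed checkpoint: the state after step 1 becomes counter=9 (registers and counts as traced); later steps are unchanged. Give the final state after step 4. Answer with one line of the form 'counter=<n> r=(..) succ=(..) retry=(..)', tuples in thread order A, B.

counter=10 r=(8,9) succ=(0,1) retry=(1,0)

state after step 1 := counter=9 r=(8,0) succ=(0,0) retry=(0,0)
2 | A CAS | counter=9 r=(8,0) succ=(0,0) retry=(1,0)
3 | B LOAD | counter=9 r=(8,9) succ=(0,0) retry=(1,0)
4 | B CAS | counter=10 r=(8,9) succ=(0,1) retry=(1,0)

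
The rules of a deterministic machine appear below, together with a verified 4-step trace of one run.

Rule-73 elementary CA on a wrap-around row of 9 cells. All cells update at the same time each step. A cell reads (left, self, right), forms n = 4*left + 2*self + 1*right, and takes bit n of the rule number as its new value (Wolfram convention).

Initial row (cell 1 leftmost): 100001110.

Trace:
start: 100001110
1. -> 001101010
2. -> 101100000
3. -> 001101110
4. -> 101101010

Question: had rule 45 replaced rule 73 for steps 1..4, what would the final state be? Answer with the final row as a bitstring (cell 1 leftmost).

001100101

(re-executing steps 1..4 under rule 45; state before step 1: 100001110)
1. -> 101101001
2. -> 011011001
3. -> 110110001
4. -> 001100101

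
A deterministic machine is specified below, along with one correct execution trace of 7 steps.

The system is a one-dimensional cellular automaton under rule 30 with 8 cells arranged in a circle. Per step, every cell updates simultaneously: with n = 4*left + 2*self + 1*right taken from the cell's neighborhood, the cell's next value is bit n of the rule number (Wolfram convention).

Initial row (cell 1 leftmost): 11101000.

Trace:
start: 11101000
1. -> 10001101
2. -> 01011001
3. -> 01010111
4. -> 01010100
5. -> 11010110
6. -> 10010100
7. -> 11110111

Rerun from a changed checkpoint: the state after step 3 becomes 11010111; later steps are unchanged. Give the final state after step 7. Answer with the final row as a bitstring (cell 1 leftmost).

01011101

state after step 3 := 11010111
4. -> 00010100
5. -> 00110110
6. -> 01100101
7. -> 01011101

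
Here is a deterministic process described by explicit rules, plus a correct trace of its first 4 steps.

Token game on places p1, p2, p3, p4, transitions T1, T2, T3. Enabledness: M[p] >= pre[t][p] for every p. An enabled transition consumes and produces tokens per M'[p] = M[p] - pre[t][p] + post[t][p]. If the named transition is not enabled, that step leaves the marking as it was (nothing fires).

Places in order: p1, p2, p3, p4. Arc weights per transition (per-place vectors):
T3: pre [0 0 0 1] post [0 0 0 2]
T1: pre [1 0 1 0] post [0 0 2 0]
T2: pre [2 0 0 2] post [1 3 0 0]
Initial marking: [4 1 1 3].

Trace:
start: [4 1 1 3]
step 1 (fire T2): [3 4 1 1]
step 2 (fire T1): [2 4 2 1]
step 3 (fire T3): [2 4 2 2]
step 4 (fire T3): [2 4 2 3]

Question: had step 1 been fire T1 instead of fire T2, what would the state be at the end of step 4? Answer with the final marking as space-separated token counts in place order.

2 1 3 5

(re-executing from step 1 with the substitution; state before step 1: [4 1 1 3])
step 1 (fire T1): [3 1 2 3]
step 2 (fire T1): [2 1 3 3]
step 3 (fire T3): [2 1 3 4]
step 4 (fire T3): [2 1 3 5]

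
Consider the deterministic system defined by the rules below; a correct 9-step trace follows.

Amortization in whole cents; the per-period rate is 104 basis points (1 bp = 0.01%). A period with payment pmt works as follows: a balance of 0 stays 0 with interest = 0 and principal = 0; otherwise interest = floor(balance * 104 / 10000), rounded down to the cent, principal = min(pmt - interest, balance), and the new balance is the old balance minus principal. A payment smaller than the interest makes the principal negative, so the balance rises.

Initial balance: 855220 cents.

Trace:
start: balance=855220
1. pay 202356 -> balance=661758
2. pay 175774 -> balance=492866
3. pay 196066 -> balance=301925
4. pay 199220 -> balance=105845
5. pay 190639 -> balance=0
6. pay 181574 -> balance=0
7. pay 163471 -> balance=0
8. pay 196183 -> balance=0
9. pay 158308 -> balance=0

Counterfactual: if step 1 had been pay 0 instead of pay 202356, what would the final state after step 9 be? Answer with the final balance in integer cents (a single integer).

0

(re-executing from step 1 with the substitution; state before step 1: balance=855220)
1. pay 0 -> balance=864114
2. pay 175774 -> balance=697326
3. pay 196066 -> balance=508512
4. pay 199220 -> balance=314580
5. pay 190639 -> balance=127212
6. pay 181574 -> balance=0
7. pay 163471 -> balance=0
8. pay 196183 -> balance=0
9. pay 158308 -> balance=0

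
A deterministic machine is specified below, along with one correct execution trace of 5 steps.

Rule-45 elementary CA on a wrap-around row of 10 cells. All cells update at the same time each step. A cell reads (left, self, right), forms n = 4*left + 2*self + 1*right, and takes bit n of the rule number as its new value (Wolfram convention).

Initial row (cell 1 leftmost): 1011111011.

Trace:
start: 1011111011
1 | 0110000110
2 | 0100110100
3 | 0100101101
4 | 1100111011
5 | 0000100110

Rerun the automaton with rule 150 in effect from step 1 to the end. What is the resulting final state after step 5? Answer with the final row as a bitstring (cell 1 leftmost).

(re-executing steps 1..5 under rule 150; state before step 1: 1011111011)
1 | 0001110001
2 | 1010101011
3 | 0010101001
4 | 1110101111
5 | 1100100111

1100100111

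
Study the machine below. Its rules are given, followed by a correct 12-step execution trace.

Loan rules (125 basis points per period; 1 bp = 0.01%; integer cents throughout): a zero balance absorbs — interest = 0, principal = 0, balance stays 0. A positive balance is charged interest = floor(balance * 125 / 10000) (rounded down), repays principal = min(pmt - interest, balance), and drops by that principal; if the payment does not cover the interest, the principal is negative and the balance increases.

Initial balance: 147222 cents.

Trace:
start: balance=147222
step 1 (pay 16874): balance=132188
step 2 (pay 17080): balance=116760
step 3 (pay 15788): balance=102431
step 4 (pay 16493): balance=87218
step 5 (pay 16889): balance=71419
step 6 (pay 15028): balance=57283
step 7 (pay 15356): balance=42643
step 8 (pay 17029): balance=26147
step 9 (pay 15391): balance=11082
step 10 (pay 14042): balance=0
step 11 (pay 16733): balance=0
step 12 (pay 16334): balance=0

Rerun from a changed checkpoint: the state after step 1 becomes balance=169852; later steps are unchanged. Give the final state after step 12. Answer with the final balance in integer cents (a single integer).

7010

state after step 1 := balance=169852
step 2 (pay 17080): balance=154895
step 3 (pay 15788): balance=141043
step 4 (pay 16493): balance=126313
step 5 (pay 16889): balance=111002
step 6 (pay 15028): balance=97361
step 7 (pay 15356): balance=83222
step 8 (pay 17029): balance=67233
step 9 (pay 15391): balance=52682
step 10 (pay 14042): balance=39298
step 11 (pay 16733): balance=23056
step 12 (pay 16334): balance=7010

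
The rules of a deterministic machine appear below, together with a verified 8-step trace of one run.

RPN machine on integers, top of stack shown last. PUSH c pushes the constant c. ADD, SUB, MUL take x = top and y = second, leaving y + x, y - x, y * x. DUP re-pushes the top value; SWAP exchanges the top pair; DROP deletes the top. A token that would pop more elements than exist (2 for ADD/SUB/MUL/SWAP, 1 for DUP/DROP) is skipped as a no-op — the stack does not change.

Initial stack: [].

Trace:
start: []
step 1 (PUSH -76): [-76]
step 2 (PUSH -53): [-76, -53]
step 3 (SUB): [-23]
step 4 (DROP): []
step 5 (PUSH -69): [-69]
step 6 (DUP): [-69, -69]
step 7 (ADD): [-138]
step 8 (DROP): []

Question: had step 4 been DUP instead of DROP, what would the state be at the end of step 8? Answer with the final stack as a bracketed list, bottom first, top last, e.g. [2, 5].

(re-executing from step 4 with the substitution; state before step 4: [-23])
step 4 (DUP): [-23, -23]
step 5 (PUSH -69): [-23, -23, -69]
step 6 (DUP): [-23, -23, -69, -69]
step 7 (ADD): [-23, -23, -138]
step 8 (DROP): [-23, -23]

[-23, -23]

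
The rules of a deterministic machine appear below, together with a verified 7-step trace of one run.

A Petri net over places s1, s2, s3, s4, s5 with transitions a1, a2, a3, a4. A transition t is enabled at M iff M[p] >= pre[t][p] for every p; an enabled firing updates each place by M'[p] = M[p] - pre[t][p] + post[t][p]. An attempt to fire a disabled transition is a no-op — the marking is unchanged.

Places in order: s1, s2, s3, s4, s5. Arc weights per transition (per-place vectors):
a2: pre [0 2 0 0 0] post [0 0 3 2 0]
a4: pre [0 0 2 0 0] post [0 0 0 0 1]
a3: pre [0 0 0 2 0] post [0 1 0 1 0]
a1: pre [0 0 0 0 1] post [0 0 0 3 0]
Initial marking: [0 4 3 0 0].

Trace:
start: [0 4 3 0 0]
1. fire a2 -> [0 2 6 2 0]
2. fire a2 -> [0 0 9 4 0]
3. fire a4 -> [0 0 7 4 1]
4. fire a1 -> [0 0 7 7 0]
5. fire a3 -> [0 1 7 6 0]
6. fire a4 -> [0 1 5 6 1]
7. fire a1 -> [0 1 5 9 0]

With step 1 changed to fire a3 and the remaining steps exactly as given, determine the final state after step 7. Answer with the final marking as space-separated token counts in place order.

(re-executing from step 1 with the substitution; state before step 1: [0 4 3 0 0])
1. fire a3 -> [0 4 3 0 0]
2. fire a2 -> [0 2 6 2 0]
3. fire a4 -> [0 2 4 2 1]
4. fire a1 -> [0 2 4 5 0]
5. fire a3 -> [0 3 4 4 0]
6. fire a4 -> [0 3 2 4 1]
7. fire a1 -> [0 3 2 7 0]

0 3 2 7 0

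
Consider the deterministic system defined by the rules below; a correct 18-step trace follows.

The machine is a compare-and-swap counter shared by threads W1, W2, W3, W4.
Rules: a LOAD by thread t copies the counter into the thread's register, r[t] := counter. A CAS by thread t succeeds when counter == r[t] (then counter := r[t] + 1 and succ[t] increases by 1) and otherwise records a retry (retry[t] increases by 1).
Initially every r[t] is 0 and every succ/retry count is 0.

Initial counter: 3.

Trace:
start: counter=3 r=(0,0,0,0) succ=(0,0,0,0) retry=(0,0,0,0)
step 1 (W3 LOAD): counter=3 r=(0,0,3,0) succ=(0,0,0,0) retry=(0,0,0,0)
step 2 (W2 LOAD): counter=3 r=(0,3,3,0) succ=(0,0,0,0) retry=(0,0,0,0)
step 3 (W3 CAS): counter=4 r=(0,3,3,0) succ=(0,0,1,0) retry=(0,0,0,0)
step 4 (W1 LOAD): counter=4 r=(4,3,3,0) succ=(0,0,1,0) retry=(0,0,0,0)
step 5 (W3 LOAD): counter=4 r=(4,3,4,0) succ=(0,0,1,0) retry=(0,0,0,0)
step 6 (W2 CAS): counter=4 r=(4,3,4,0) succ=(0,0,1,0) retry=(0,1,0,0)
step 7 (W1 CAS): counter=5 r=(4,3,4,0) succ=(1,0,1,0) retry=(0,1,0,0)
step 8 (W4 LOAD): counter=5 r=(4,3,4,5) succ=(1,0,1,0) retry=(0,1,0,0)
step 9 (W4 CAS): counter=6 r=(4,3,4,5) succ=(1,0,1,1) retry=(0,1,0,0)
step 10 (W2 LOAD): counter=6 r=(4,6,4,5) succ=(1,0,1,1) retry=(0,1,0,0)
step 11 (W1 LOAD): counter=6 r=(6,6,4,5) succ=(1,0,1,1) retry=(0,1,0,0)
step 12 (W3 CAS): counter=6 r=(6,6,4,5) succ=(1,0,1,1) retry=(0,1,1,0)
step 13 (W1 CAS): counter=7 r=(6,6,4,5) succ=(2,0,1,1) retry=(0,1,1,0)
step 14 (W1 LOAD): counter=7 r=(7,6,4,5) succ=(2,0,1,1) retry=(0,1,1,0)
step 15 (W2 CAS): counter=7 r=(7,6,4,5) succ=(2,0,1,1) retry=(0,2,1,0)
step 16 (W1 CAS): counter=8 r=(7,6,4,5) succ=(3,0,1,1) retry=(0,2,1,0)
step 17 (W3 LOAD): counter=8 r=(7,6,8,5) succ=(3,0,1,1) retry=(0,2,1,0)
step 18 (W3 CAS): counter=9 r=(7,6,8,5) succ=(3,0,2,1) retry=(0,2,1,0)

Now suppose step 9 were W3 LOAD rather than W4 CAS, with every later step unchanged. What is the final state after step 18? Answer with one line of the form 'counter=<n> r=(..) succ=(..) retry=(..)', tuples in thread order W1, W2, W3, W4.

(re-executing from step 9 with the substitution; state before step 9: counter=5 r=(4,3,4,5) succ=(1,0,1,0) retry=(0,1,0,0))
step 9 (W3 LOAD): counter=5 r=(4,3,5,5) succ=(1,0,1,0) retry=(0,1,0,0)
step 10 (W2 LOAD): counter=5 r=(4,5,5,5) succ=(1,0,1,0) retry=(0,1,0,0)
step 11 (W1 LOAD): counter=5 r=(5,5,5,5) succ=(1,0,1,0) retry=(0,1,0,0)
step 12 (W3 CAS): counter=6 r=(5,5,5,5) succ=(1,0,2,0) retry=(0,1,0,0)
step 13 (W1 CAS): counter=6 r=(5,5,5,5) succ=(1,0,2,0) retry=(1,1,0,0)
step 14 (W1 LOAD): counter=6 r=(6,5,5,5) succ=(1,0,2,0) retry=(1,1,0,0)
step 15 (W2 CAS): counter=6 r=(6,5,5,5) succ=(1,0,2,0) retry=(1,2,0,0)
step 16 (W1 CAS): counter=7 r=(6,5,5,5) succ=(2,0,2,0) retry=(1,2,0,0)
step 17 (W3 LOAD): counter=7 r=(6,5,7,5) succ=(2,0,2,0) retry=(1,2,0,0)
step 18 (W3 CAS): counter=8 r=(6,5,7,5) succ=(2,0,3,0) retry=(1,2,0,0)

counter=8 r=(6,5,7,5) succ=(2,0,3,0) retry=(1,2,0,0)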